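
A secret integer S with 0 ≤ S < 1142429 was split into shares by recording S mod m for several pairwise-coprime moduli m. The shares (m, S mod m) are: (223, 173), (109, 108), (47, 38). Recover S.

From S ≡ 173 (mod 223) write S = 173 + 223t. Substituting into S ≡ 108 (mod 109) gives 223t ≡ 44 (mod 109), and since 5⁻¹ ≡ 22 (mod 109), t ≡ 96. Hence S ≡ 173 + 223·96 = 21581 (mod 24307).
From S ≡ 21581 (mod 24307) write S = 21581 + 24307t. Substituting into S ≡ 38 (mod 47) gives 24307t ≡ 30 (mod 47), and since 8⁻¹ ≡ 6 (mod 47), t ≡ 39. Hence S ≡ 21581 + 24307·39 = 969554 (mod 1142429).

969554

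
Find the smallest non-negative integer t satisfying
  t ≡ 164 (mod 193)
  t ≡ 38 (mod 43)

From t ≡ 164 (mod 193) write t = 164 + 193s. Substituting into t ≡ 38 (mod 43) gives 193s ≡ 3 (mod 43), and since 21⁻¹ ≡ 41 (mod 43), s ≡ 37. Hence t ≡ 164 + 193·37 = 7305 (mod 8299).

7305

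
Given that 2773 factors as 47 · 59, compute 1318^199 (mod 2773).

2500

Mod 47: 1318 ≡ 2; by Fermat, exponent reduces to 199 mod 46 = 15; 2^15 ≡ 9 (mod 47).
Mod 59: 1318 ≡ 20; by Fermat, exponent reduces to 199 mod 58 = 25; 20^25 ≡ 22 (mod 59).
Combine by CRT: x ≡ 9 (mod 47), x ≡ 22 (mod 59) ⇒ x ≡ 2500 (mod 2773).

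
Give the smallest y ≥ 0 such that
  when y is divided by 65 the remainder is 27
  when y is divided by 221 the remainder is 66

287

gcd(65, 221) = 13 and 13 | (66 − 27), so the pair is consistent; merging gives y ≡ 287 (mod 1105), where 1105 = lcm(65, 221).
The solution is unique modulo lcm(65, 221) = 1105.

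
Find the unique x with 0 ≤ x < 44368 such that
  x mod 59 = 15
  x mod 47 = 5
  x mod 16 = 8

The moduli are pairwise coprime; N = 59·47·16 = 44368.
N/59 = 752; 752 ≡ 44 (mod 59); 44·55 ≡ 1, so inverse 55.
N/47 = 944; 944 ≡ 4 (mod 47); 4·12 ≡ 1, so inverse 12.
N/16 = 2773; 2773 ≡ 5 (mod 16); 5·13 ≡ 1, so inverse 13.
x ≡ 15·752·55 + 5·944·12 + 8·2773·13 = 965432.
965432 mod 44368 = 33704.

33704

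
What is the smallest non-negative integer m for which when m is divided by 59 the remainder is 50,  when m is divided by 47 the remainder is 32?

Combine the congruences pairwise.
From m ≡ 50 (mod 59) write m = 50 + 59t. Substituting into m ≡ 32 (mod 47) gives 59t ≡ 29 (mod 47), and since 12⁻¹ ≡ 4 (mod 47), t ≡ 22. Hence m ≡ 50 + 59·22 = 1348 (mod 2773).

1348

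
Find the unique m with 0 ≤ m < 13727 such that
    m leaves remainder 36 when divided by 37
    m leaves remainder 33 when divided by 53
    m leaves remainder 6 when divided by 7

3107

From m ≡ 36 (mod 37) write m = 36 + 37t. Substituting into m ≡ 33 (mod 53) gives 37t ≡ 50 (mod 53), and since 37⁻¹ ≡ 43 (mod 53), t ≡ 30. Hence m ≡ 36 + 37·30 = 1146 (mod 1961).
From m ≡ 1146 (mod 1961) write m = 1146 + 1961t. Substituting into m ≡ 6 (mod 7) gives 1961t ≡ 1 (mod 7), and since 1⁻¹ ≡ 1 (mod 7), t ≡ 1. Hence m ≡ 1146 + 1961·1 = 3107 (mod 13727).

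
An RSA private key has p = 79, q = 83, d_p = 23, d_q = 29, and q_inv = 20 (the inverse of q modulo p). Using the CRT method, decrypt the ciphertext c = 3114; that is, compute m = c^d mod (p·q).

6073

m₁ = c^(d_p) mod p: c ≡ 33 (mod 79), and 33^23 mod 79 = 69.
m₂ = c^(d_q) mod q: c ≡ 43 (mod 83), and 43^29 mod 83 = 14.
h = q_inv·(m₁ − m₂) mod p = 20·(69 − 14) mod 79 = 73.
m = m₂ + h·q = 14 + 73·83 = 6073.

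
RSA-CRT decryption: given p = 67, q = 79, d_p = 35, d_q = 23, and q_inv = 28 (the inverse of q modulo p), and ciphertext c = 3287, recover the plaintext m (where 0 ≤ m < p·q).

2294

m₁ = c^(d_p) mod p: c ≡ 4 (mod 67), and 4^35 mod 67 = 16.
m₂ = c^(d_q) mod q: c ≡ 48 (mod 79), and 48^23 mod 79 = 3.
h = q_inv·(m₁ − m₂) mod p = 28·(16 − 3) mod 67 = 29.
m = m₂ + h·q = 3 + 29·79 = 2294.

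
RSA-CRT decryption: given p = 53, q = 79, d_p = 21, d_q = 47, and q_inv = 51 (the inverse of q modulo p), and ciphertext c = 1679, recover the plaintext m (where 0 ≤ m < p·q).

m₁ = c^(d_p) mod p: c ≡ 36 (mod 53), and 36^21 mod 53 = 49.
m₂ = c^(d_q) mod q: c ≡ 20 (mod 79), and 20^47 mod 79 = 72.
h = q_inv·(m₁ − m₂) mod p = 51·(49 − 72) mod 53 = 46.
m = m₂ + h·q = 72 + 46·79 = 3706.

3706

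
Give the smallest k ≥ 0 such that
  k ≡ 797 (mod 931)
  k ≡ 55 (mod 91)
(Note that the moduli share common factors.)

8245

gcd(931, 91) = 7 and 7 | (55 − 797), so the pair is consistent; merging gives k ≡ 8245 (mod 12103), where 12103 = lcm(931, 91).
The solution is unique modulo lcm(931, 91) = 12103.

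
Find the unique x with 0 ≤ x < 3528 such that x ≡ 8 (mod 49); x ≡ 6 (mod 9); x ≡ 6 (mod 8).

Combine the congruences pairwise.
From x ≡ 8 (mod 49) write x = 8 + 49t. Substituting into x ≡ 6 (mod 9) gives 49t ≡ 7 (mod 9), and since 4⁻¹ ≡ 7 (mod 9), t ≡ 4. Hence x ≡ 8 + 49·4 = 204 (mod 441).
From x ≡ 204 (mod 441) write x = 204 + 441t. Substituting into x ≡ 6 (mod 8) gives 441t ≡ 2 (mod 8), and since 1⁻¹ ≡ 1 (mod 8), t ≡ 2. Hence x ≡ 204 + 441·2 = 1086 (mod 3528).

1086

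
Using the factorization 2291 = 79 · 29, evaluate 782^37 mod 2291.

Mod 79: 782 ≡ 71; 71^37 ≡ 58 (mod 79).
Mod 29: 782 ≡ 28; by Fermat, exponent reduces to 37 mod 28 = 9; 28^9 ≡ 28 (mod 29).
Combine by CRT: x ≡ 58 (mod 79), x ≡ 28 (mod 29) ⇒ x ≡ 927 (mod 2291).

927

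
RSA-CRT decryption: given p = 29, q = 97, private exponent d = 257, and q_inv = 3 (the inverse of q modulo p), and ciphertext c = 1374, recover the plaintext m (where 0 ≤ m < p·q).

2334

d_p = d mod (p−1) = 257 mod 28 = 5; d_q = d mod (q−1) = 65.
m₁ = c^(d_p) mod p: c ≡ 11 (mod 29), and 11^5 mod 29 = 14.
m₂ = c^(d_q) mod q: c ≡ 16 (mod 97), and 16^65 mod 97 = 6.
h = q_inv·(m₁ − m₂) mod p = 3·(14 − 6) mod 29 = 24.
m = m₂ + h·q = 6 + 24·97 = 2334.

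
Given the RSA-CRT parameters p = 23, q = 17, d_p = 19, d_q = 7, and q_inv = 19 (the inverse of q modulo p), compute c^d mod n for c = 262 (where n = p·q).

m₁ = c^(d_p) mod p: c ≡ 9 (mod 23), and 9^19 mod 23 = 13.
m₂ = c^(d_q) mod q: c ≡ 7 (mod 17), and 7^7 mod 17 = 12.
h = q_inv·(m₁ − m₂) mod p = 19·(13 − 12) mod 23 = 19.
m = m₂ + h·q = 12 + 19·17 = 335.

335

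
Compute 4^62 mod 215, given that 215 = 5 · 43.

Mod 5: 4 ≡ 4; by Fermat, exponent reduces to 62 mod 4 = 2; 4^2 ≡ 1 (mod 5).
Mod 43: 4 ≡ 4; by Fermat, exponent reduces to 62 mod 42 = 20; 4^20 ≡ 11 (mod 43).
Combine by CRT: x ≡ 1 (mod 5), x ≡ 11 (mod 43) ⇒ x ≡ 11 (mod 215).

11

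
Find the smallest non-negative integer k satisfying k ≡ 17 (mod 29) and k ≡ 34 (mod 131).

From k ≡ 17 (mod 29) write k = 17 + 29t. Substituting into k ≡ 34 (mod 131) gives 29t ≡ 17 (mod 131), and since 29⁻¹ ≡ 122 (mod 131), t ≡ 109. Hence k ≡ 17 + 29·109 = 3178 (mod 3799).

3178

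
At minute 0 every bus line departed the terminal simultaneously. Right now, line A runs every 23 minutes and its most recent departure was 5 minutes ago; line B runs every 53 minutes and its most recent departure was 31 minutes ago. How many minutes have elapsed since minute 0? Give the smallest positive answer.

879

Combine the congruences pairwise.
From t ≡ 5 (mod 23) write t = 5 + 23s. Substituting into t ≡ 31 (mod 53) gives 23s ≡ 26 (mod 53), and since 23⁻¹ ≡ 30 (mod 53), s ≡ 38. Hence t ≡ 5 + 23·38 = 879 (mod 1219).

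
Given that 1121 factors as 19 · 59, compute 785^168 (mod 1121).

1113

Mod 19: 785 ≡ 6; by Fermat, exponent reduces to 168 mod 18 = 6; 6^6 ≡ 11 (mod 19).
Mod 59: 785 ≡ 18; by Fermat, exponent reduces to 168 mod 58 = 52; 18^52 ≡ 51 (mod 59).
Combine by CRT: x ≡ 11 (mod 19), x ≡ 51 (mod 59) ⇒ x ≡ 1113 (mod 1121).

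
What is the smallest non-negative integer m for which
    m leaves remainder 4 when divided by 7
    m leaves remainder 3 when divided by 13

From m ≡ 4 (mod 7) write m = 4 + 7t. Substituting into m ≡ 3 (mod 13) gives 7t ≡ 12 (mod 13), and since 7⁻¹ ≡ 2 (mod 13), t ≡ 11. Hence m ≡ 4 + 7·11 = 81 (mod 91).

81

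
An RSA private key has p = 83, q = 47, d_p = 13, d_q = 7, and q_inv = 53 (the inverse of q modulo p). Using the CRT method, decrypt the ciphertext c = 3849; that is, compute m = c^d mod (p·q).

2245

m₁ = c^(d_p) mod p: c ≡ 31 (mod 83), and 31^13 mod 83 = 4.
m₂ = c^(d_q) mod q: c ≡ 42 (mod 47), and 42^7 mod 47 = 36.
h = q_inv·(m₁ − m₂) mod p = 53·(4 − 36) mod 83 = 47.
m = m₂ + h·q = 36 + 47·47 = 2245.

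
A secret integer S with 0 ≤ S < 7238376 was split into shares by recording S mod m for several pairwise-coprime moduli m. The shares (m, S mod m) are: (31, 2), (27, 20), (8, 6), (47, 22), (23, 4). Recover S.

5523086

The moduli are pairwise coprime; N = 31·27·8·47·23 = 7238376.
N/31 = 233496; 233496 ≡ 4 (mod 31); 4·8 ≡ 1, so inverse 8.
N/27 = 268088; 268088 ≡ 5 (mod 27); 5·11 ≡ 1, so inverse 11.
N/8 = 904797; 904797 ≡ 5 (mod 8); 5·5 ≡ 1, so inverse 5.
N/47 = 154008; 154008 ≡ 36 (mod 47); 36·17 ≡ 1, so inverse 17.
N/23 = 314712; 314712 ≡ 3 (mod 23); 3·8 ≡ 1, so inverse 8.
S ≡ 2·233496·8 + 20·268088·11 + 6·904797·5 + 22·154008·17 + 4·314712·8 = 157528982.
157528982 mod 7238376 = 5523086.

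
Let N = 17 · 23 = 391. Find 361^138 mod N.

Mod 17: 361 ≡ 4; by Fermat, exponent reduces to 138 mod 16 = 10; 4^10 ≡ 16 (mod 17).
Mod 23: 361 ≡ 16; by Fermat, exponent reduces to 138 mod 22 = 6; 16^6 ≡ 4 (mod 23).
Combine by CRT: x ≡ 16 (mod 17), x ≡ 4 (mod 23) ⇒ x ≡ 50 (mod 391).

50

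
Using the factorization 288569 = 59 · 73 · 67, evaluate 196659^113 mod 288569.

Mod 59: 196659 ≡ 12; by Fermat, exponent reduces to 113 mod 58 = 55; 12^55 ≡ 7 (mod 59).
Mod 73: 196659 ≡ 70; by Fermat, exponent reduces to 113 mod 72 = 41; 70^41 ≡ 49 (mod 73).
Mod 67: 196659 ≡ 14; by Fermat, exponent reduces to 113 mod 66 = 47; 14^47 ≡ 64 (mod 67).
Combine by CRT: x ≡ 7 (mod 59), x ≡ 49 (mod 73), x ≡ 64 (mod 67) ⇒ x ≡ 159189 (mod 288569).

159189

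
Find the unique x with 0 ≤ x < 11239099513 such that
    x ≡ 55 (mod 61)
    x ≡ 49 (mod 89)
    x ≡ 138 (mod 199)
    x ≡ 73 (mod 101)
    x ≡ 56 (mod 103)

The moduli are pairwise coprime; N = 61·89·199·101·103 = 11239099513.
N/61 = 184247533; 184247533 ≡ 22 (mod 61); 22·25 ≡ 1, so inverse 25.
N/89 = 126282017; 126282017 ≡ 6 (mod 89); 6·15 ≡ 1, so inverse 15.
N/199 = 56477887; 56477887 ≡ 95 (mod 199); 95·44 ≡ 1, so inverse 44.
N/101 = 111278213; 111278213 ≡ 49 (mod 101); 49·33 ≡ 1, so inverse 33.
N/103 = 109117471; 109117471 ≡ 95 (mod 103); 95·90 ≡ 1, so inverse 90.
x ≡ 55·184247533·25 + 49·126282017·15 + 138·56477887·44 + 73·111278213·33 + 56·109117471·90 = 1507112639191.
1507112639191 mod 11239099513 = 1073304449.

1073304449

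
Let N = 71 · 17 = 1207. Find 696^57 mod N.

Mod 71: 696 ≡ 57; 57^57 ≡ 54 (mod 71).
Mod 17: 696 ≡ 16; by Fermat, exponent reduces to 57 mod 16 = 9; 16^9 ≡ 16 (mod 17).
Combine by CRT: x ≡ 54 (mod 71), x ≡ 16 (mod 17) ⇒ x ≡ 764 (mod 1207).

764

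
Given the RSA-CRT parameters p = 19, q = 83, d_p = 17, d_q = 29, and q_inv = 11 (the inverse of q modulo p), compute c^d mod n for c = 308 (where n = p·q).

917

m₁ = c^(d_p) mod p: c ≡ 4 (mod 19), and 4^17 mod 19 = 5.
m₂ = c^(d_q) mod q: c ≡ 59 (mod 83), and 59^29 mod 83 = 4.
h = q_inv·(m₁ − m₂) mod p = 11·(5 − 4) mod 19 = 11.
m = m₂ + h·q = 4 + 11·83 = 917.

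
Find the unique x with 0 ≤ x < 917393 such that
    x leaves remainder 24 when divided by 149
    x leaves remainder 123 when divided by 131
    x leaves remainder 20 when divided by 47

The moduli are pairwise coprime; N = 149·131·47 = 917393.
N/149 = 6157; 6157 ≡ 48 (mod 149); 48·59 ≡ 1, so inverse 59.
N/131 = 7003; 7003 ≡ 60 (mod 131); 60·107 ≡ 1, so inverse 107.
N/47 = 19519; 19519 ≡ 14 (mod 47); 14·37 ≡ 1, so inverse 37.
x ≡ 24·6157·59 + 123·7003·107 + 20·19519·37 = 115328855.
115328855 mod 917393 = 654730.

654730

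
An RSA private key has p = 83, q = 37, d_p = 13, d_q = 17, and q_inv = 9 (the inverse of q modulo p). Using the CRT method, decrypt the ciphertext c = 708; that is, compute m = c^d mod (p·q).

2020

m₁ = c^(d_p) mod p: c ≡ 44 (mod 83), and 44^13 mod 83 = 28.
m₂ = c^(d_q) mod q: c ≡ 5 (mod 37), and 5^17 mod 37 = 22.
h = q_inv·(m₁ − m₂) mod p = 9·(28 − 22) mod 83 = 54.
m = m₂ + h·q = 22 + 54·37 = 2020.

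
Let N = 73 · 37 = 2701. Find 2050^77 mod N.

1060

Mod 73: 2050 ≡ 6; by Fermat, exponent reduces to 77 mod 72 = 5; 6^5 ≡ 38 (mod 73).
Mod 37: 2050 ≡ 15; by Fermat, exponent reduces to 77 mod 36 = 5; 15^5 ≡ 24 (mod 37).
Combine by CRT: x ≡ 38 (mod 73), x ≡ 24 (mod 37) ⇒ x ≡ 1060 (mod 2701).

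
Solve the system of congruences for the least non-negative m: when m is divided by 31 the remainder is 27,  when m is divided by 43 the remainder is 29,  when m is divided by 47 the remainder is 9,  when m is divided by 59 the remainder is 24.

From m ≡ 27 (mod 31) write m = 27 + 31t. Substituting into m ≡ 29 (mod 43) gives 31t ≡ 2 (mod 43), and since 31⁻¹ ≡ 25 (mod 43), t ≡ 7. Hence m ≡ 27 + 31·7 = 244 (mod 1333).
From m ≡ 244 (mod 1333) write m = 244 + 1333t. Substituting into m ≡ 9 (mod 47) gives 1333t ≡ 0 (mod 47), and since 17⁻¹ ≡ 36 (mod 47), t ≡ 0. Hence m ≡ 244 + 1333·0 = 244 (mod 62651).
From m ≡ 244 (mod 62651) write m = 244 + 62651t. Substituting into m ≡ 24 (mod 59) gives 62651t ≡ 16 (mod 59), and since 52⁻¹ ≡ 42 (mod 59), t ≡ 23. Hence m ≡ 244 + 62651·23 = 1441217 (mod 3696409).

1441217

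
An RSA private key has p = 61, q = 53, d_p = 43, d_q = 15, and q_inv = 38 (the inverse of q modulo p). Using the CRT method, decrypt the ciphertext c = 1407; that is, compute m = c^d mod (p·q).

1544

m₁ = c^(d_p) mod p: c ≡ 4 (mod 61), and 4^43 mod 61 = 19.
m₂ = c^(d_q) mod q: c ≡ 29 (mod 53), and 29^15 mod 53 = 7.
h = q_inv·(m₁ − m₂) mod p = 38·(19 − 7) mod 61 = 29.
m = m₂ + h·q = 7 + 29·53 = 1544.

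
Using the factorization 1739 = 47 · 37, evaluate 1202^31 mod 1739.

708

Mod 47: 1202 ≡ 27; 27^31 ≡ 3 (mod 47).
Mod 37: 1202 ≡ 18; 18^31 ≡ 5 (mod 37).
Combine by CRT: x ≡ 3 (mod 47), x ≡ 5 (mod 37) ⇒ x ≡ 708 (mod 1739).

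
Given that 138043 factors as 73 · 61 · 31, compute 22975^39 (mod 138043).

72021

Mod 73: 22975 ≡ 53; 53^39 ≡ 43 (mod 73).
Mod 61: 22975 ≡ 39; 39^39 ≡ 41 (mod 61).
Mod 31: 22975 ≡ 4; by Fermat, exponent reduces to 39 mod 30 = 9; 4^9 ≡ 8 (mod 31).
Combine by CRT: x ≡ 43 (mod 73), x ≡ 41 (mod 61), x ≡ 8 (mod 31) ⇒ x ≡ 72021 (mod 138043).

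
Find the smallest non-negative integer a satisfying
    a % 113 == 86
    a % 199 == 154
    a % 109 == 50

The moduli are pairwise coprime; N = 113·199·109 = 2451083.
N/113 = 21691; 21691 ≡ 108 (mod 113); 108·45 ≡ 1, so inverse 45.
N/199 = 12317; 12317 ≡ 178 (mod 199); 178·180 ≡ 1, so inverse 180.
N/109 = 22487; 22487 ≡ 33 (mod 109); 33·76 ≡ 1, so inverse 76.
a ≡ 86·21691·45 + 154·12317·180 + 50·22487·76 = 510822010.
510822010 mod 2451083 = 996746.

996746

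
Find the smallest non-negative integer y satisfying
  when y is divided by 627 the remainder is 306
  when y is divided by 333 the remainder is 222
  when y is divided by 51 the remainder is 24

397824

gcd(627, 333) = 3 and 3 | (222 − 306), so the pair is consistent; merging gives y ≡ 49839 (mod 69597), where 69597 = lcm(627, 333).
gcd(69597, 51) = 3 and 3 | (24 − 49839), so the pair is consistent; merging gives y ≡ 397824 (mod 1183149), where 1183149 = lcm(69597, 51).
The solution is unique modulo lcm(627, 333, 51) = 1183149.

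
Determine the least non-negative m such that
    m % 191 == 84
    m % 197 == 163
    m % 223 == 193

706211

The moduli are pairwise coprime; N = 191·197·223 = 8390821.
N/191 = 43931; 43931 ≡ 1 (mod 191), inverse 1.
N/197 = 42593; 42593 ≡ 41 (mod 197); 41·173 ≡ 1, so inverse 173.
N/223 = 37627; 37627 ≡ 163 (mod 223); 163·26 ≡ 1, so inverse 26.
m ≡ 84·43931·1 + 163·42593·173 + 193·37627·26 = 1393582497.
1393582497 mod 8390821 = 706211.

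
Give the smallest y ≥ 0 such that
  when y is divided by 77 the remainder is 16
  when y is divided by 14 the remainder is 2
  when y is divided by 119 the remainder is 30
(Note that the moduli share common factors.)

Combine the congruences pairwise.
gcd(77, 14) = 7 and 7 | (2 − 16), so the pair is consistent; merging gives y ≡ 16 (mod 154), where 154 = lcm(77, 14).
gcd(154, 119) = 7 and 7 | (30 − 16), so the pair is consistent; merging gives y ≡ 2172 (mod 2618), where 2618 = lcm(154, 119).
The solution is unique modulo lcm(77, 14, 119) = 2618.

2172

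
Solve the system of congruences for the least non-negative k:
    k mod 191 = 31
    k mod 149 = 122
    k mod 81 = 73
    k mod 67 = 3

The moduli are pairwise coprime; N = 191·149·81·67 = 154446993.
N/191 = 808623; 808623 ≡ 120 (mod 191); 120·78 ≡ 1, so inverse 78.
N/149 = 1036557; 1036557 ≡ 113 (mod 149); 113·120 ≡ 1, so inverse 120.
N/81 = 1906753; 1906753 ≡ 13 (mod 81); 13·25 ≡ 1, so inverse 25.
N/67 = 2305179; 2305179 ≡ 44 (mod 67); 44·32 ≡ 1, so inverse 32.
k ≡ 31·808623·78 + 122·1036557·120 + 73·1906753·25 + 3·2305179·32 = 20831566303.
20831566303 mod 154446993 = 135669241.

135669241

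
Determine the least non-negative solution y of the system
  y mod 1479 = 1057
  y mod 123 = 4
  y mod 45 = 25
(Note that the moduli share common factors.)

876625

Combine the congruences pairwise.
gcd(1479, 123) = 3 and 3 | (4 − 1057), so the pair is consistent; merging gives y ≡ 27679 (mod 60639), where 60639 = lcm(1479, 123).
gcd(60639, 45) = 3 and 3 | (25 − 27679), so the pair is consistent; merging gives y ≡ 876625 (mod 909585), where 909585 = lcm(60639, 45).
The solution is unique modulo lcm(1479, 123, 45) = 909585.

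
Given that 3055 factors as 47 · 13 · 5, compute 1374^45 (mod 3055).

1769

Mod 47: 1374 ≡ 11; 11^45 ≡ 30 (mod 47).
Mod 13: 1374 ≡ 9; by Fermat, exponent reduces to 45 mod 12 = 9; 9^9 ≡ 1 (mod 13).
Mod 5: 1374 ≡ 4; by Fermat, exponent reduces to 45 mod 4 = 1; 4^1 ≡ 4 (mod 5).
Combine by CRT: x ≡ 30 (mod 47), x ≡ 1 (mod 13), x ≡ 4 (mod 5) ⇒ x ≡ 1769 (mod 3055).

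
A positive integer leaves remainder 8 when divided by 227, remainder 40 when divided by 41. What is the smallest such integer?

7953

From m ≡ 8 (mod 227) write m = 8 + 227t. Substituting into m ≡ 40 (mod 41) gives 227t ≡ 32 (mod 41), and since 22⁻¹ ≡ 28 (mod 41), t ≡ 35. Hence m ≡ 8 + 227·35 = 7953 (mod 9307).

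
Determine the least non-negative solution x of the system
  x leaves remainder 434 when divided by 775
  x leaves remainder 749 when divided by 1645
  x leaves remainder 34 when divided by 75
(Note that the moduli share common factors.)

Combine the congruences pairwise.
gcd(775, 1645) = 5 and 5 | (749 − 434), so the pair is consistent; merging gives x ≡ 22134 (mod 254975), where 254975 = lcm(775, 1645).
gcd(254975, 75) = 25 and 25 | (34 − 22134), so the pair is consistent; merging gives x ≡ 532084 (mod 764925), where 764925 = lcm(254975, 75).
The solution is unique modulo lcm(775, 1645, 75) = 764925.

532084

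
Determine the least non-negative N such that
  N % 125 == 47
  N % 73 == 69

From N ≡ 47 (mod 125) write N = 47 + 125t. Substituting into N ≡ 69 (mod 73) gives 125t ≡ 22 (mod 73), and since 52⁻¹ ≡ 66 (mod 73), t ≡ 65. Hence N ≡ 47 + 125·65 = 8172 (mod 9125).

8172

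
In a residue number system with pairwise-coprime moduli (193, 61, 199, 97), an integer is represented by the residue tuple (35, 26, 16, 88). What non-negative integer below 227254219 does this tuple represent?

215150259

The moduli are pairwise coprime; N = 193·61·199·97 = 227254219.
N/193 = 1177483; 1177483 ≡ 183 (mod 193); 183·135 ≡ 1, so inverse 135.
N/61 = 3725479; 3725479 ≡ 26 (mod 61); 26·54 ≡ 1, so inverse 54.
N/199 = 1141981; 1141981 ≡ 119 (mod 199); 119·97 ≡ 1, so inverse 97.
N/97 = 2342827; 2342827 ≡ 83 (mod 97); 83·90 ≡ 1, so inverse 90.
x ≡ 35·1177483·135 + 26·3725479·54 + 16·1141981·97 + 88·2342827·90 = 31121724043.
31121724043 mod 227254219 = 215150259.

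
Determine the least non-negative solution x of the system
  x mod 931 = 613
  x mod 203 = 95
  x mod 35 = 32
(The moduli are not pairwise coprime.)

64852

gcd(931, 203) = 7 and 7 | (95 − 613), so the pair is consistent; merging gives x ≡ 10854 (mod 26999), where 26999 = lcm(931, 203).
gcd(26999, 35) = 7 and 7 | (32 − 10854), so the pair is consistent; merging gives x ≡ 64852 (mod 134995), where 134995 = lcm(26999, 35).
The solution is unique modulo lcm(931, 203, 35) = 134995.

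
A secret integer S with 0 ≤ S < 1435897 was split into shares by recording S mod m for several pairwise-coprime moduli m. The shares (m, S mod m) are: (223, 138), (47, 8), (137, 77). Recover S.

The moduli are pairwise coprime; N = 223·47·137 = 1435897.
N/223 = 6439; 6439 ≡ 195 (mod 223); 195·215 ≡ 1, so inverse 215.
N/47 = 30551; 30551 ≡ 1 (mod 47), inverse 1.
N/137 = 10481; 10481 ≡ 69 (mod 137); 69·2 ≡ 1, so inverse 2.
S ≡ 138·6439·215 + 8·30551·1 + 77·10481·2 = 192903612.
192903612 mod 1435897 = 493414.

493414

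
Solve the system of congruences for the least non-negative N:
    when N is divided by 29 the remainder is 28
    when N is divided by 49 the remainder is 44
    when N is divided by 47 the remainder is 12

13078

The moduli are pairwise coprime; M = 29·49·47 = 66787.
M/29 = 2303; 2303 ≡ 12 (mod 29); 12·17 ≡ 1, so inverse 17.
M/49 = 1363; 1363 ≡ 40 (mod 49); 40·38 ≡ 1, so inverse 38.
M/47 = 1421; 1421 ≡ 11 (mod 47); 11·30 ≡ 1, so inverse 30.
N ≡ 28·2303·17 + 44·1363·38 + 12·1421·30 = 3886724.
3886724 mod 66787 = 13078.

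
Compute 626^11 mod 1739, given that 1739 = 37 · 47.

Mod 37: 626 ≡ 34; 34^11 ≡ 9 (mod 37).
Mod 47: 626 ≡ 15; 15^11 ≡ 5 (mod 47).
Combine by CRT: x ≡ 9 (mod 37), x ≡ 5 (mod 47) ⇒ x ≡ 1415 (mod 1739).

1415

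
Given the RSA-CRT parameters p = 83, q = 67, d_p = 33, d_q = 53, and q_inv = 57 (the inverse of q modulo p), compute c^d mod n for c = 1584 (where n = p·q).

943

m₁ = c^(d_p) mod p: c ≡ 7 (mod 83), and 7^33 mod 83 = 30.
m₂ = c^(d_q) mod q: c ≡ 43 (mod 67), and 43^53 mod 67 = 5.
h = q_inv·(m₁ − m₂) mod p = 57·(30 − 5) mod 83 = 14.
m = m₂ + h·q = 5 + 14·67 = 943.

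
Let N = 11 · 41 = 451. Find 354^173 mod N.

Mod 11: 354 ≡ 2; by Fermat, exponent reduces to 173 mod 10 = 3; 2^3 ≡ 8 (mod 11).
Mod 41: 354 ≡ 26; by Fermat, exponent reduces to 173 mod 40 = 13; 26^13 ≡ 35 (mod 41).
Combine by CRT: x ≡ 8 (mod 11), x ≡ 35 (mod 41) ⇒ x ≡ 404 (mod 451).

404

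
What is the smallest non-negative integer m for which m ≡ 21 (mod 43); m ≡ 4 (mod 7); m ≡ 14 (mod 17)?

The moduli are pairwise coprime; N = 43·7·17 = 5117.
N/43 = 119; 119 ≡ 33 (mod 43); 33·30 ≡ 1, so inverse 30.
N/7 = 731; 731 ≡ 3 (mod 7); 3·5 ≡ 1, so inverse 5.
N/17 = 301; 301 ≡ 12 (mod 17); 12·10 ≡ 1, so inverse 10.
m ≡ 21·119·30 + 4·731·5 + 14·301·10 = 131730.
131730 mod 5117 = 3805.

3805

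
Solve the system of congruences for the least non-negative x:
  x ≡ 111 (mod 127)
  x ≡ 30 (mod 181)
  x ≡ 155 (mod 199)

From x ≡ 111 (mod 127) write x = 111 + 127t. Substituting into x ≡ 30 (mod 181) gives 127t ≡ 100 (mod 181), and since 127⁻¹ ≡ 124 (mod 181), t ≡ 92. Hence x ≡ 111 + 127·92 = 11795 (mod 22987).
From x ≡ 11795 (mod 22987) write x = 11795 + 22987t. Substituting into x ≡ 155 (mod 199) gives 22987t ≡ 101 (mod 199), and since 102⁻¹ ≡ 80 (mod 199), t ≡ 120. Hence x ≡ 11795 + 22987·120 = 2770235 (mod 4574413).

2770235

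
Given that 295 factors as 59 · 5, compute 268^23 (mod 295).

207

Mod 59: 268 ≡ 32; 32^23 ≡ 30 (mod 59).
Mod 5: 268 ≡ 3; by Fermat, exponent reduces to 23 mod 4 = 3; 3^3 ≡ 2 (mod 5).
Combine by CRT: x ≡ 30 (mod 59), x ≡ 2 (mod 5) ⇒ x ≡ 207 (mod 295).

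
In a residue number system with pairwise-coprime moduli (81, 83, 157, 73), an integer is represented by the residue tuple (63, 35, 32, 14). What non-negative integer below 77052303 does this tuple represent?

64629396

The moduli are pairwise coprime; N = 81·83·157·73 = 77052303.
N/81 = 951263; 951263 ≡ 80 (mod 81); 80·80 ≡ 1, so inverse 80.
N/83 = 928341; 928341 ≡ 69 (mod 83); 69·77 ≡ 1, so inverse 77.
N/157 = 490779; 490779 ≡ 154 (mod 157); 154·52 ≡ 1, so inverse 52.
N/73 = 1055511; 1055511 ≡ 4 (mod 73); 4·55 ≡ 1, so inverse 55.
x ≡ 63·951263·80 + 35·928341·77 + 32·490779·52 + 14·1055511·55 = 8925644241.
8925644241 mod 77052303 = 64629396.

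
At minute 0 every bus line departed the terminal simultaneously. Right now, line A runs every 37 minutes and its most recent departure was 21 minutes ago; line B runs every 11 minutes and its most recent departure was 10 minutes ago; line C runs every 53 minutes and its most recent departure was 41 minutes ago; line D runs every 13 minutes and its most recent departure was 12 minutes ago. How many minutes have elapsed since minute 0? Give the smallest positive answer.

From t ≡ 21 (mod 37) write t = 21 + 37s. Substituting into t ≡ 10 (mod 11) gives 37s ≡ 0 (mod 11), and since 4⁻¹ ≡ 3 (mod 11), s ≡ 0. Hence t ≡ 21 + 37·0 = 21 (mod 407).
From t ≡ 21 (mod 407) write t = 21 + 407s. Substituting into t ≡ 41 (mod 53) gives 407s ≡ 20 (mod 53), and since 36⁻¹ ≡ 28 (mod 53), s ≡ 30. Hence t ≡ 21 + 407·30 = 12231 (mod 21571).
From t ≡ 12231 (mod 21571) write t = 12231 + 21571s. Substituting into t ≡ 12 (mod 13) gives 21571s ≡ 1 (mod 13), and since 4⁻¹ ≡ 10 (mod 13), s ≡ 10. Hence t ≡ 12231 + 21571·10 = 227941 (mod 280423).

227941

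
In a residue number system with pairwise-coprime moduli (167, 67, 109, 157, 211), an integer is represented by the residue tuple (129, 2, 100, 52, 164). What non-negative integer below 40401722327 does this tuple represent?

26022490060

The moduli are pairwise coprime; N = 167·67·109·157·211 = 40401722327.
N/167 = 241926481; 241926481 ≡ 94 (mod 167); 94·16 ≡ 1, so inverse 16.
N/67 = 603010781; 603010781 ≡ 61 (mod 67); 61·11 ≡ 1, so inverse 11.
N/109 = 370658003; 370658003 ≡ 15 (mod 109); 15·80 ≡ 1, so inverse 80.
N/157 = 257335811; 257335811 ≡ 94 (mod 157); 94·152 ≡ 1, so inverse 152.
N/211 = 191477357; 191477357 ≡ 132 (mod 211); 132·8 ≡ 1, so inverse 8.
x ≡ 129·241926481·16 + 2·603010781·11 + 100·370658003·80 + 52·257335811·152 + 164·191477357·8 = 5763067060494.
5763067060494 mod 40401722327 = 26022490060.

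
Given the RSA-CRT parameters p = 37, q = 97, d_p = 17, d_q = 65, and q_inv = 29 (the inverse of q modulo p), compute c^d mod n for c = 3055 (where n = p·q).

807

m₁ = c^(d_p) mod p: c ≡ 21 (mod 37), and 21^17 mod 37 = 30.
m₂ = c^(d_q) mod q: c ≡ 48 (mod 97), and 48^65 mod 97 = 31.
h = q_inv·(m₁ − m₂) mod p = 29·(30 − 31) mod 37 = 8.
m = m₂ + h·q = 31 + 8·97 = 807.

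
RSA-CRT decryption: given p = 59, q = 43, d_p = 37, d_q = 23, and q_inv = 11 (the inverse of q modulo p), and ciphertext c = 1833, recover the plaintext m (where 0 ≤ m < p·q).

518

m₁ = c^(d_p) mod p: c ≡ 4 (mod 59), and 4^37 mod 59 = 46.
m₂ = c^(d_q) mod q: c ≡ 27 (mod 43), and 27^23 mod 43 = 2.
h = q_inv·(m₁ − m₂) mod p = 11·(46 − 2) mod 59 = 12.
m = m₂ + h·q = 2 + 12·43 = 518.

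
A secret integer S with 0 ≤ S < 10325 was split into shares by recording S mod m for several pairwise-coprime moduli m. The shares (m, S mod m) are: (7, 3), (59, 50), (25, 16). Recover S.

Combine the congruences pairwise.
From S ≡ 3 (mod 7) write S = 3 + 7t. Substituting into S ≡ 50 (mod 59) gives 7t ≡ 47 (mod 59), and since 7⁻¹ ≡ 17 (mod 59), t ≡ 32. Hence S ≡ 3 + 7·32 = 227 (mod 413).
From S ≡ 227 (mod 413) write S = 227 + 413t. Substituting into S ≡ 16 (mod 25) gives 413t ≡ 14 (mod 25), and since 13⁻¹ ≡ 2 (mod 25), t ≡ 3. Hence S ≡ 227 + 413·3 = 1466 (mod 10325).

1466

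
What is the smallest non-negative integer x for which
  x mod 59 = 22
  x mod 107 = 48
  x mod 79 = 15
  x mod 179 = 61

12991881

The moduli are pairwise coprime; N = 59·107·79·179 = 89272133.
N/59 = 1513087; 1513087 ≡ 32 (mod 59); 32·24 ≡ 1, so inverse 24.
N/107 = 834319; 834319 ≡ 40 (mod 107); 40·99 ≡ 1, so inverse 99.
N/79 = 1130027; 1130027 ≡ 11 (mod 79); 11·36 ≡ 1, so inverse 36.
N/179 = 498727; 498727 ≡ 33 (mod 179); 33·38 ≡ 1, so inverse 38.
x ≡ 22·1513087·24 + 48·834319·99 + 15·1130027·36 + 61·498727·38 = 6529857590.
6529857590 mod 89272133 = 12991881.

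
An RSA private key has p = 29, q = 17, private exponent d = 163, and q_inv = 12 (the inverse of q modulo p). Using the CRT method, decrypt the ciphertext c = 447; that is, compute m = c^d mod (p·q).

278

d_p = d mod (p−1) = 163 mod 28 = 23; d_q = d mod (q−1) = 3.
m₁ = c^(d_p) mod p: c ≡ 12 (mod 29), and 12^23 mod 29 = 17.
m₂ = c^(d_q) mod q: c ≡ 5 (mod 17), and 5^3 mod 17 = 6.
h = q_inv·(m₁ − m₂) mod p = 12·(17 − 6) mod 29 = 16.
m = m₂ + h·q = 6 + 16·17 = 278.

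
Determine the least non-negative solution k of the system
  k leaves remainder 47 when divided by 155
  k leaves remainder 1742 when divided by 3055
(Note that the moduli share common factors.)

gcd(155, 3055) = 5 and 5 | (1742 − 47), so the pair is consistent; merging gives k ≡ 53677 (mod 94705), where 94705 = lcm(155, 3055).
The solution is unique modulo lcm(155, 3055) = 94705.

53677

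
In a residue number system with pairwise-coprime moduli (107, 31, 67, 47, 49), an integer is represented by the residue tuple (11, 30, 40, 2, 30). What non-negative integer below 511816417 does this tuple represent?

417213127

The moduli are pairwise coprime; N = 107·31·67·47·49 = 511816417.
N/107 = 4783331; 4783331 ≡ 3 (mod 107); 3·36 ≡ 1, so inverse 36.
N/31 = 16510207; 16510207 ≡ 10 (mod 31); 10·28 ≡ 1, so inverse 28.
N/67 = 7639051; 7639051 ≡ 46 (mod 67); 46·51 ≡ 1, so inverse 51.
N/47 = 10889711; 10889711 ≡ 46 (mod 47); 46·46 ≡ 1, so inverse 46.
N/49 = 10445233; 10445233 ≡ 1 (mod 49), inverse 1.
x ≡ 11·4783331·36 + 30·16510207·28 + 40·7639051·51 + 2·10889711·46 + 30·10445233·1 = 32661647398.
32661647398 mod 511816417 = 417213127.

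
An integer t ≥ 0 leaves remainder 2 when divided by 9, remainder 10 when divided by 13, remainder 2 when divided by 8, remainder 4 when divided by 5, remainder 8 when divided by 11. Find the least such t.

19874

The moduli are pairwise coprime; N = 9·13·8·5·11 = 51480.
N/9 = 5720; 5720 ≡ 5 (mod 9); 5·2 ≡ 1, so inverse 2.
N/13 = 3960; 3960 ≡ 8 (mod 13); 8·5 ≡ 1, so inverse 5.
N/8 = 6435; 6435 ≡ 3 (mod 8); 3·3 ≡ 1, so inverse 3.
N/5 = 10296; 10296 ≡ 1 (mod 5), inverse 1.
N/11 = 4680; 4680 ≡ 5 (mod 11); 5·9 ≡ 1, so inverse 9.
t ≡ 2·5720·2 + 10·3960·5 + 2·6435·3 + 4·10296·1 + 8·4680·9 = 637634.
637634 mod 51480 = 19874.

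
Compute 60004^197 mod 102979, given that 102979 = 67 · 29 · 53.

30540

Mod 67: 60004 ≡ 39; by Fermat, exponent reduces to 197 mod 66 = 65; 39^65 ≡ 55 (mod 67).
Mod 29: 60004 ≡ 3; by Fermat, exponent reduces to 197 mod 28 = 1; 3^1 ≡ 3 (mod 29).
Mod 53: 60004 ≡ 8; by Fermat, exponent reduces to 197 mod 52 = 41; 8^41 ≡ 12 (mod 53).
Combine by CRT: x ≡ 55 (mod 67), x ≡ 3 (mod 29), x ≡ 12 (mod 53) ⇒ x ≡ 30540 (mod 102979).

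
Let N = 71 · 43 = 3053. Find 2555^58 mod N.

Mod 71: 2555 ≡ 70; 70^58 ≡ 1 (mod 71).
Mod 43: 2555 ≡ 18; by Fermat, exponent reduces to 58 mod 42 = 16; 18^16 ≡ 9 (mod 43).
Combine by CRT: x ≡ 1 (mod 71), x ≡ 9 (mod 43) ⇒ x ≡ 2202 (mod 3053).

2202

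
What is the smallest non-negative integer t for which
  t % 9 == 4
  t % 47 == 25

From t ≡ 4 (mod 9) write t = 4 + 9s. Substituting into t ≡ 25 (mod 47) gives 9s ≡ 21 (mod 47), and since 9⁻¹ ≡ 21 (mod 47), s ≡ 18. Hence t ≡ 4 + 9·18 = 166 (mod 423).

166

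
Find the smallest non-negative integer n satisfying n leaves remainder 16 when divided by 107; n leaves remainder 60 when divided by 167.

From n ≡ 16 (mod 107) write n = 16 + 107t. Substituting into n ≡ 60 (mod 167) gives 107t ≡ 44 (mod 167), and since 107⁻¹ ≡ 64 (mod 167), t ≡ 144. Hence n ≡ 16 + 107·144 = 15424 (mod 17869).

15424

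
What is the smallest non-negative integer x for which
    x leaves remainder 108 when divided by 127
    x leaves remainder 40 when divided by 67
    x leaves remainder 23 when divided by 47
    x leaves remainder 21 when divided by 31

The moduli are pairwise coprime; N = 127·67·47·31 = 12397613.
N/127 = 97619; 97619 ≡ 83 (mod 127); 83·101 ≡ 1, so inverse 101.
N/67 = 185039; 185039 ≡ 52 (mod 67); 52·58 ≡ 1, so inverse 58.
N/47 = 263779; 263779 ≡ 15 (mod 47); 15·22 ≡ 1, so inverse 22.
N/31 = 399923; 399923 ≡ 23 (mod 31); 23·27 ≡ 1, so inverse 27.
x ≡ 108·97619·101 + 40·185039·58 + 23·263779·22 + 21·399923·27 = 1854347047.
1854347047 mod 12397613 = 7102710.

7102710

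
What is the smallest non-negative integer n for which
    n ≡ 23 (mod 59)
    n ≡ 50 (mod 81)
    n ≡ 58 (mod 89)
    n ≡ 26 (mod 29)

The moduli are pairwise coprime; M = 59·81·89·29 = 12334599.
M/59 = 209061; 209061 ≡ 24 (mod 59); 24·32 ≡ 1, so inverse 32.
M/81 = 152279; 152279 ≡ 80 (mod 81); 80·80 ≡ 1, so inverse 80.
M/89 = 138591; 138591 ≡ 18 (mod 89); 18·5 ≡ 1, so inverse 5.
M/29 = 425331; 425331 ≡ 17 (mod 29); 17·12 ≡ 1, so inverse 12.
n ≡ 23·209061·32 + 50·152279·80 + 58·138591·5 + 26·425331·12 = 935879558.
935879558 mod 12334599 = 10784633.

10784633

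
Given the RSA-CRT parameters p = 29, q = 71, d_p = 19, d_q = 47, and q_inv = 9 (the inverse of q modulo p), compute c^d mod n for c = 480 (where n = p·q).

1212

m₁ = c^(d_p) mod p: c ≡ 16 (mod 29), and 16^19 mod 29 = 23.
m₂ = c^(d_q) mod q: c ≡ 54 (mod 71), and 54^47 mod 71 = 5.
h = q_inv·(m₁ − m₂) mod p = 9·(23 − 5) mod 29 = 17.
m = m₂ + h·q = 5 + 17·71 = 1212.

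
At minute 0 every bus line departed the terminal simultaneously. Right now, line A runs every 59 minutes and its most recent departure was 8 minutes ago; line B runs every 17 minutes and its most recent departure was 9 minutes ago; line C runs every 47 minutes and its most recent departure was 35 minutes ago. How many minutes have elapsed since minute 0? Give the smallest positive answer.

11926

The moduli are pairwise coprime; N = 59·17·47 = 47141.
N/59 = 799; 799 ≡ 32 (mod 59); 32·24 ≡ 1, so inverse 24.
N/17 = 2773; 2773 ≡ 2 (mod 17); 2·9 ≡ 1, so inverse 9.
N/47 = 1003; 1003 ≡ 16 (mod 47); 16·3 ≡ 1, so inverse 3.
t ≡ 8·799·24 + 9·2773·9 + 35·1003·3 = 483336.
483336 mod 47141 = 11926.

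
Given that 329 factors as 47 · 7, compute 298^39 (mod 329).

260

Mod 47: 298 ≡ 16; 16^39 ≡ 25 (mod 47).
Mod 7: 298 ≡ 4; by Fermat, exponent reduces to 39 mod 6 = 3; 4^3 ≡ 1 (mod 7).
Combine by CRT: x ≡ 25 (mod 47), x ≡ 1 (mod 7) ⇒ x ≡ 260 (mod 329).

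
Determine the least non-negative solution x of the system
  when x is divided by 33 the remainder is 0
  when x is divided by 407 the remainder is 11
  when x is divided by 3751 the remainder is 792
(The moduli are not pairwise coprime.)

gcd(33, 407) = 11 and 11 | (11 − 0), so the pair is consistent; merging gives x ≡ 825 (mod 1221), where 1221 = lcm(33, 407).
gcd(1221, 3751) = 11 and 11 | (792 − 825), so the pair is consistent; merging gives x ≡ 158334 (mod 416361), where 416361 = lcm(1221, 3751).
The solution is unique modulo lcm(33, 407, 3751) = 416361.

158334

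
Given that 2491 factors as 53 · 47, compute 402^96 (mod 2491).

1123

Mod 53: 402 ≡ 31; by Fermat, exponent reduces to 96 mod 52 = 44; 31^44 ≡ 10 (mod 53).
Mod 47: 402 ≡ 26; by Fermat, exponent reduces to 96 mod 46 = 4; 26^4 ≡ 42 (mod 47).
Combine by CRT: x ≡ 10 (mod 53), x ≡ 42 (mod 47) ⇒ x ≡ 1123 (mod 2491).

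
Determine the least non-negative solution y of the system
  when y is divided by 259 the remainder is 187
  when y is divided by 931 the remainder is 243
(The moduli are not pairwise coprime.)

gcd(259, 931) = 7 and 7 | (243 − 187), so the pair is consistent; merging gives y ≡ 3036 (mod 34447), where 34447 = lcm(259, 931).
The solution is unique modulo lcm(259, 931) = 34447.

3036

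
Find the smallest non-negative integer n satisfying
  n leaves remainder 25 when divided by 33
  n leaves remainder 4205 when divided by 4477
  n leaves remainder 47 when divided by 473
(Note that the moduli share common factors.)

362365

gcd(33, 4477) = 11 and 11 | (4205 − 25), so the pair is consistent; merging gives n ≡ 13159 (mod 13431), where 13431 = lcm(33, 4477).
gcd(13431, 473) = 11 and 11 | (47 − 13159), so the pair is consistent; merging gives n ≡ 362365 (mod 577533), where 577533 = lcm(13431, 473).
The solution is unique modulo lcm(33, 4477, 473) = 577533.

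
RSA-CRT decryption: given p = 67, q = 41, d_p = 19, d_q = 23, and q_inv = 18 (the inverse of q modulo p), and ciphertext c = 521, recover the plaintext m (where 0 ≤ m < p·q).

1482

m₁ = c^(d_p) mod p: c ≡ 52 (mod 67), and 52^19 mod 67 = 8.
m₂ = c^(d_q) mod q: c ≡ 29 (mod 41), and 29^23 mod 41 = 6.
h = q_inv·(m₁ − m₂) mod p = 18·(8 − 6) mod 67 = 36.
m = m₂ + h·q = 6 + 36·41 = 1482.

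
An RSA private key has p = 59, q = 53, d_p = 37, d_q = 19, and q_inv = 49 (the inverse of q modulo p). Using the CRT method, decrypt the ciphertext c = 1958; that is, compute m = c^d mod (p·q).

m₁ = c^(d_p) mod p: c ≡ 11 (mod 59), and 11^37 mod 59 = 37.
m₂ = c^(d_q) mod q: c ≡ 50 (mod 53), and 50^19 mod 53 = 19.
h = q_inv·(m₁ − m₂) mod p = 49·(37 − 19) mod 59 = 56.
m = m₂ + h·q = 19 + 56·53 = 2987.

2987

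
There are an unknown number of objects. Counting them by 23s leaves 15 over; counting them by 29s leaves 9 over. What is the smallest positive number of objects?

38

From N ≡ 15 (mod 23) write N = 15 + 23t. Substituting into N ≡ 9 (mod 29) gives 23t ≡ 23 (mod 29), and since 23⁻¹ ≡ 24 (mod 29), t ≡ 1. Hence N ≡ 15 + 23·1 = 38 (mod 667).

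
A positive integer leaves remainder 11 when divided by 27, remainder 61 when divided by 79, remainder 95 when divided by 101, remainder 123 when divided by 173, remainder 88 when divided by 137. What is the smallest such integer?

The moduli are pairwise coprime; N = 27·79·101·173·137 = 5105977533.
N/27 = 189110279; 189110279 ≡ 11 (mod 27); 11·5 ≡ 1, so inverse 5.
N/79 = 64632627; 64632627 ≡ 41 (mod 79); 41·27 ≡ 1, so inverse 27.
N/101 = 50554233; 50554233 ≡ 97 (mod 101); 97·25 ≡ 1, so inverse 25.
N/173 = 29514321; 29514321 ≡ 2 (mod 173); 2·87 ≡ 1, so inverse 87.
N/137 = 37269909; 37269909 ≡ 18 (mod 137); 18·99 ≡ 1, so inverse 99.
t ≡ 11·189110279·5 + 61·64632627·27 + 95·50554233·25 + 123·29514321·87 + 88·37269909·99 = 877445501618.
877445501618 mod 5105977533 = 4323343475.

4323343475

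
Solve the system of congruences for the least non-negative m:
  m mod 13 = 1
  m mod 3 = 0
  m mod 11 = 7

Combine the congruences pairwise.
From m ≡ 1 (mod 13) write m = 1 + 13t. Substituting into m ≡ 0 (mod 3) gives 13t ≡ 2 (mod 3), and since 1⁻¹ ≡ 1 (mod 3), t ≡ 2. Hence m ≡ 1 + 13·2 = 27 (mod 39).
From m ≡ 27 (mod 39) write m = 27 + 39t. Substituting into m ≡ 7 (mod 11) gives 39t ≡ 2 (mod 11), and since 6⁻¹ ≡ 2 (mod 11), t ≡ 4. Hence m ≡ 27 + 39·4 = 183 (mod 429).

183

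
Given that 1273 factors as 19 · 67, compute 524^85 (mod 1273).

562

Mod 19: 524 ≡ 11; by Fermat, exponent reduces to 85 mod 18 = 13; 11^13 ≡ 11 (mod 19).
Mod 67: 524 ≡ 55; by Fermat, exponent reduces to 85 mod 66 = 19; 55^19 ≡ 26 (mod 67).
Combine by CRT: x ≡ 11 (mod 19), x ≡ 26 (mod 67) ⇒ x ≡ 562 (mod 1273).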